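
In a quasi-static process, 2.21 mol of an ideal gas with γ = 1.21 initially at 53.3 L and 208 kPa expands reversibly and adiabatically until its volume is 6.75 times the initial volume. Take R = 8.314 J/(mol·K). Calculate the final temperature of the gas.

T₁ = P₁V₁/(nR) = 208×53.3/(2.21×8.314) = 603 K.
Adiabatic: TV^(γ−1) = const ⇒ T₂ = 603×(0.148)^0.210 = 404 K; PV^γ = const ⇒ P₂ = 20.6 kPa.

404 K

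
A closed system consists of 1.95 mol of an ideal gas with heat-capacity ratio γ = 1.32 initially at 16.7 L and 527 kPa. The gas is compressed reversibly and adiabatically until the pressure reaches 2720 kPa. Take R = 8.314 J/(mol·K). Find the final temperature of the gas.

808 K

T₁ = P₁V₁/(nR) = 527×16.7/(1.95×8.314) = 543 K.
Adiabatic: T₂/T₁ = (P₂/P₁)^((γ−1)/γ) ⇒ T₂ = 543×(5.16)^0.242 = 808 K; V₂ = 4.82 L.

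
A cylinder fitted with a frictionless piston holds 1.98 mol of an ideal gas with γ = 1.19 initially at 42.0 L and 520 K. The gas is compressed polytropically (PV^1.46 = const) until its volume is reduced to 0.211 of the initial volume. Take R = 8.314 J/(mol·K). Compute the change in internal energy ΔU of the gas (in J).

P₁ = nRT₁/V₁ = 1.98×8.314×520/42.0 = 204 kPa.
Polytropic n=1.46: T₂ = T₁(V₁/V₂)^(n−1) = 520×(4.74)^0.46 = 1060 K; P₂ = P₁(V₁/V₂)^n = 1980 kPa.
For an ideal gas ΔU = nCvΔT with Cv = R/(γ−1) = 43.8 J/(mol·K).
ΔU = 1.98×43.8×(1060−520) = 47100 J.

47100 J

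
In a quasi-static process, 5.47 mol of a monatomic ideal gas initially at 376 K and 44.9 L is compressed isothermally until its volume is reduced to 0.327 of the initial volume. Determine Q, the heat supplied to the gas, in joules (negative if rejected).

-19100 J

P₁ = nRT₁/V₁ = 5.47×8.314×376/44.9 = 381 kPa.
Isothermal: T stays 376 K; PV = const ⇒ V₂ = 14.7 L, P₂ = 1160 kPa.
ΔU = 0 (ideal gas, T constant).
W = nRT ln(V₂/V₁) = 5.47×8.314×376×ln(0.327) = -19100 J.
Q = ΔU + W = -19100 J.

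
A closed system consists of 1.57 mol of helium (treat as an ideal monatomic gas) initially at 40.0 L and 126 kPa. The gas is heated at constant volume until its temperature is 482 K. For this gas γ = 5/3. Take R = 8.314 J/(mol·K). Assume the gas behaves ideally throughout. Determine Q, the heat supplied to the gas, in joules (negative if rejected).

1880 J

T₁ = P₁V₁/(nR) = 126×40.0/(1.57×8.314) = 386 K.
Isochoric: V stays 40.0 L; P/T = const ⇒ T₂ = 482 K, P₂ = 157 kPa.
W = 0 (no volume change).
ΔU = nCvΔT = 1.57×12.5×(482−386) = 1880 J.
Q = ΔU = 1880 J.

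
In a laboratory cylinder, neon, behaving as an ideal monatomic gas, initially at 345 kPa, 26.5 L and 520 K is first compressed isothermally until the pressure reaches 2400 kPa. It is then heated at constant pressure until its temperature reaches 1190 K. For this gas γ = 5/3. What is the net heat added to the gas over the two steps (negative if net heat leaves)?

11700 J

n = P₁V₁/(RT₁) = 345×26.5/(8.314×520) = 2.11 mol.
Step 1 — Isothermal: T stays 520 K; PV = const ⇒ V₂ = 3.81 L, P₂ = 2400 kPa.
ΔU = 0 (ideal gas, T constant).
W = nRT ln(V₂/V₁) = 2.11×8.314×520×ln(0.144) = -17700 J.
Q = ΔU + W = -17700 J.
State after step 1: P = 2400 kPa, V = 3.81 L, T = 520 K.
Step 2 — Isobaric: P stays 2400 kPa; V/T = const ⇒ T₂ = 1190 K, V₂ = 8.72 L.
W = PΔV = 2400×(8.72−3.81) kPa·L = 11800 J.
ΔU = nCvΔT = 2.11×12.5×(1190−520) = 17700 J.
Q = ΔU + W = nCpΔT = 29400 J.
Net over both steps: W = -5950 J, Q = 11700 J, ΔU = 17700 J.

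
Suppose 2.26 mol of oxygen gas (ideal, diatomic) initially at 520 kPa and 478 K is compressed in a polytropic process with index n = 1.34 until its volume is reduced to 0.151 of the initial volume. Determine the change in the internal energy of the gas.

20200 J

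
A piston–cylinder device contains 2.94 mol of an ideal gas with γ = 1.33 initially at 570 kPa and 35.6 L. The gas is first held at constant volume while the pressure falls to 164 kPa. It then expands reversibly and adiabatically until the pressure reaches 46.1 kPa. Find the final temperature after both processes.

174 K

T₁ = P₁V₁/(nR) = 570×35.6/(2.94×8.314) = 830 K.
Step 1 — Isochoric: V stays 35.6 L; P/T = const ⇒ T₂ = 239 K, P₂ = 164 kPa.
W = 0 (no volume change).
ΔU = nCvΔT = 2.94×25.2×(239−830) = -43800 J.
Q = ΔU = -43800 J.
State after step 1: P = 164 kPa, V = 35.6 L, T = 239 K.
Step 2 — Adiabatic: T₂/T₁ = (P₂/P₁)^((γ−1)/γ) ⇒ T₂ = 239×(0.281)^0.248 = 174 K; V₂ = 92.4 L.
ΔU = nCvΔT = 2.94×25.2×(174−239) = -4780 J.
Q = 0 for an adiabatic process, so W = −ΔU = 4780 J.
Net over both steps: W = 4780 J, Q = -43800 J, ΔU = -48600 J.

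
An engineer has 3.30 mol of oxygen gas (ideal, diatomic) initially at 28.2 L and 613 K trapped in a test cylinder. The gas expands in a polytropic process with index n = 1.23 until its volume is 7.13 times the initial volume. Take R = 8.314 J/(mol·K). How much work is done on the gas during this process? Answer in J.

P₁ = nRT₁/V₁ = 3.30×8.314×613/28.2 = 596 kPa.
Polytropic n=1.23: T₂ = T₁(V₁/V₂)^(n−1) = 613×(0.140)^0.23 = 390 K; P₂ = P₁(V₁/V₂)^n = 53.2 kPa.
W = (P₁V₁−P₂V₂)/(n−1) = (596×28.2−53.2×201)/0.23 = 26600 J.
Work done on the gas = −W_by = -26600 J.

-26600 J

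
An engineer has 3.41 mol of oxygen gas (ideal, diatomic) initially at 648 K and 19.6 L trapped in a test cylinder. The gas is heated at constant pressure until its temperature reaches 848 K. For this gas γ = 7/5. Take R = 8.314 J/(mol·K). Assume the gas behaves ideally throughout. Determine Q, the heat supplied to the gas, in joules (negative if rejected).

P₁ = nRT₁/V₁ = 3.41×8.314×648/19.6 = 937 kPa.
Isobaric: P stays 937 kPa; V/T = const ⇒ T₂ = 848 K, V₂ = 25.6 L.
W = PΔV = 937×(25.6−19.6) kPa·L = 5670 J.
ΔU = nCvΔT = 3.41×20.8×(848−648) = 14200 J.
Q = ΔU + W = nCpΔT = 19800 J.

19800 J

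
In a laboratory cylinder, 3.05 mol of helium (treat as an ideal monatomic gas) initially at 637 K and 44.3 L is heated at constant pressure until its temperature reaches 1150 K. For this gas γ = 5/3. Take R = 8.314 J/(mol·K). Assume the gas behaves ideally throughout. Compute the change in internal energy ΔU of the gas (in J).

P₁ = nRT₁/V₁ = 3.05×8.314×637/44.3 = 365 kPa.
Isobaric: P stays 365 kPa; V/T = const ⇒ T₂ = 1150 K, V₂ = 80.0 L.
For an ideal gas ΔU = nCvΔT with Cv = (3/2)R = 12.5 J/(mol·K).
ΔU = 3.05×12.5×(1150−637) = 19500 J.

19500 J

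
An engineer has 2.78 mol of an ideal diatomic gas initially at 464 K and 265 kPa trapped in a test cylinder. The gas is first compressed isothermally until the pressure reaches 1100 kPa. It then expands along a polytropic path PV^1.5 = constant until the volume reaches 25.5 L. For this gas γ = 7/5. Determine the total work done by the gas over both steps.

-7080 J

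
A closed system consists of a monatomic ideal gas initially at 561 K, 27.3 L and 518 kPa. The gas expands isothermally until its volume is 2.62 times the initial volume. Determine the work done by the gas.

13600 J

n = P₁V₁/(RT₁) = 518×27.3/(8.314×561) = 3.03 mol.
Isothermal: T stays 561 K; PV = const ⇒ V₂ = 71.5 L, P₂ = 198 kPa.
W = nRT ln(V₂/V₁) = 3.03×8.314×561×ln(2.62) = 13600 J.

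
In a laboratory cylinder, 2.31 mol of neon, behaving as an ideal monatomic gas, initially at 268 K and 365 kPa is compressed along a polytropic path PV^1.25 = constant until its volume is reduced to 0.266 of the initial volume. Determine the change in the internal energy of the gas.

V₁ = nRT₁/P₁ = 2.31×8.314×268/365 = 14.1 L.
Polytropic n=1.25: T₂ = T₁(V₁/V₂)^(n−1) = 268×(3.76)^0.25 = 373 K; P₂ = P₁(V₁/V₂)^n = 1910 kPa.
For an ideal gas ΔU = nCvΔT with Cv = (3/2)R = 12.5 J/(mol·K).
ΔU = 2.31×12.5×(373−268) = 3030 J.

3030 J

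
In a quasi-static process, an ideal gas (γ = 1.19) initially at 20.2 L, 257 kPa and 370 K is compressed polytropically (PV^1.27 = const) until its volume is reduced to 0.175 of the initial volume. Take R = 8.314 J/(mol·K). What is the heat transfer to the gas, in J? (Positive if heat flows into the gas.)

4870 J

n = P₁V₁/(RT₁) = 257×20.2/(8.314×370) = 1.69 mol.
Polytropic n=1.27: T₂ = T₁(V₁/V₂)^(n−1) = 370×(5.71)^0.27 = 592 K; P₂ = P₁(V₁/V₂)^n = 2350 kPa.
W = (P₁V₁−P₂V₂)/(n−1) = (257×20.2−2350×3.53)/0.27 = -11600 J.
ΔU = nCvΔT = 1.69×43.8×(592−370) = 16400 J.
Q = ΔU + W = 4870 J.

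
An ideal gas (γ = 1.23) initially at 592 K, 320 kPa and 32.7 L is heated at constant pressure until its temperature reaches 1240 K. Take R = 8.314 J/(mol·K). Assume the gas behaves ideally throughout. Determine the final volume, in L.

Isobaric: P stays 320 kPa; V/T = const ⇒ T₂ = 1240 K, V₂ = 68.5 L.

68.5 L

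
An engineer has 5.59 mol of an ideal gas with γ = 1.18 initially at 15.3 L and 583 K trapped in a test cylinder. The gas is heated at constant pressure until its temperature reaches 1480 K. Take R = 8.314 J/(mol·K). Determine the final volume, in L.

38.8 L

P₁ = nRT₁/V₁ = 5.59×8.314×583/15.3 = 1770 kPa.
Isobaric: P stays 1770 kPa; V/T = const ⇒ T₂ = 1480 K, V₂ = 38.8 L.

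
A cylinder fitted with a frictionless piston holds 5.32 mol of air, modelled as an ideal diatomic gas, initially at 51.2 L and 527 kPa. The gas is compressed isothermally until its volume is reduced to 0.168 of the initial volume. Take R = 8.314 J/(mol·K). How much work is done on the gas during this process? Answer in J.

48100 J

T₁ = P₁V₁/(nR) = 527×51.2/(5.32×8.314) = 610 K.
Isothermal: T stays 610 K; PV = const ⇒ V₂ = 8.60 L, P₂ = 3140 kPa.
W = nRT ln(V₂/V₁) = 5.32×8.314×610×ln(0.168) = -48100 J.
Work done on the gas = −W_by = 48100 J.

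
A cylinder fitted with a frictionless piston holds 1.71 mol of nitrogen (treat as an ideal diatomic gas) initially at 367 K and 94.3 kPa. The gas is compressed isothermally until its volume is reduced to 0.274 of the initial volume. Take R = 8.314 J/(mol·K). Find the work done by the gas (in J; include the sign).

V₁ = nRT₁/P₁ = 1.71×8.314×367/94.3 = 55.3 L.
Isothermal: T stays 367 K; PV = const ⇒ V₂ = 15.2 L, P₂ = 344 kPa.
W = nRT ln(V₂/V₁) = 1.71×8.314×367×ln(0.274) = -6750 J.

-6750 J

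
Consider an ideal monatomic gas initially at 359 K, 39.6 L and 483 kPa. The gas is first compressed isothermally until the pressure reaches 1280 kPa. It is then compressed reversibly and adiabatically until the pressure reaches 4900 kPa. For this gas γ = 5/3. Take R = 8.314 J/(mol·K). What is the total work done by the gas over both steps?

n = P₁V₁/(RT₁) = 483×39.6/(8.314×359) = 6.41 mol.
Step 1 — Isothermal: T stays 359 K; PV = const ⇒ V₂ = 14.9 L, P₂ = 1280 kPa.
ΔU = 0 (ideal gas, T constant).
W = nRT ln(V₂/V₁) = 6.41×8.314×359×ln(0.377) = -18600 J.
Q = ΔU + W = -18600 J.
State after step 1: P = 1280 kPa, V = 14.9 L, T = 359 K.
Step 2 — Adiabatic: T₂/T₁ = (P₂/P₁)^((γ−1)/γ) ⇒ T₂ = 359×(3.83)^0.400 = 614 K; V₂ = 6.68 L.
ΔU = nCvΔT = 6.41×12.5×(614−359) = 20400 J.
Q = 0 for an adiabatic process, so W = −ΔU = -20400 J.
Net over both steps: W = -39000 J, Q = -18600 J, ΔU = 20400 J.

-39000 J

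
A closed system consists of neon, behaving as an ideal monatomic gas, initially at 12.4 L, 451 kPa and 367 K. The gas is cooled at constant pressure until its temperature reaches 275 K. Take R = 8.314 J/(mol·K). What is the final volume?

9.29 L

Isobaric: P stays 451 kPa; V/T = const ⇒ T₂ = 275 K, V₂ = 9.29 L.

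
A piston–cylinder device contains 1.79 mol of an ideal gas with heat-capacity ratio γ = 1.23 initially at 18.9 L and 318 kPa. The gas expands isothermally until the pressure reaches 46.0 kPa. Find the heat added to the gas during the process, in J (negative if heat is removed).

11600 J

T₁ = P₁V₁/(nR) = 318×18.9/(1.79×8.314) = 404 K.
Isothermal: T stays 404 K; PV = const ⇒ V₂ = 131 L, P₂ = 46.0 kPa.
ΔU = 0 (ideal gas, T constant).
W = nRT ln(V₂/V₁) = 1.79×8.314×404×ln(6.91) = 11600 J.
Q = ΔU + W = 11600 J.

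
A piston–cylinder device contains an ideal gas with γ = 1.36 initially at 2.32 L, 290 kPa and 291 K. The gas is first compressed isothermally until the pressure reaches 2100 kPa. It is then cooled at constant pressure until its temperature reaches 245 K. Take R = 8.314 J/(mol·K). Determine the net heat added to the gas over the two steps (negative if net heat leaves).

-1730 J

n = P₁V₁/(RT₁) = 290×2.32/(8.314×291) = 0.278 mol.
Step 1 — Isothermal: T stays 291 K; PV = const ⇒ V₂ = 0.320 L, P₂ = 2100 kPa.
ΔU = 0 (ideal gas, T constant).
W = nRT ln(V₂/V₁) = 0.278×8.314×291×ln(0.138) = -1330 J.
Q = ΔU + W = -1330 J.
State after step 1: P = 2100 kPa, V = 0.320 L, T = 291 K.
Step 2 — Isobaric: P stays 2100 kPa; V/T = const ⇒ T₂ = 245 K, V₂ = 0.270 L.
W = PΔV = 2100×(0.270−0.320) kPa·L = -106 J.
ΔU = nCvΔT = 0.278×23.1×(245−291) = -295 J.
Q = ΔU + W = nCpΔT = -402 J.
Net over both steps: W = -1440 J, Q = -1730 J, ΔU = -295 J.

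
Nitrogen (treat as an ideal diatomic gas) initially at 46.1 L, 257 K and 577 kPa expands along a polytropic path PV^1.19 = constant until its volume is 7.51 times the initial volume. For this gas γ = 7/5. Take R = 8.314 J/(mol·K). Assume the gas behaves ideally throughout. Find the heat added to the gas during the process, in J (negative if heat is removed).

n = P₁V₁/(RT₁) = 577×46.1/(8.314×257) = 12.4 mol.
Polytropic n=1.19: T₂ = T₁(V₁/V₂)^(n−1) = 257×(0.133)^0.19 = 175 K; P₂ = P₁(V₁/V₂)^n = 52.4 kPa.
W = (P₁V₁−P₂V₂)/(n−1) = (577×46.1−52.4×346)/0.19 = 44600 J.
ΔU = nCvΔT = 12.4×20.8×(175−257) = -21200 J.
Q = ΔU + W = 23400 J.

23400 J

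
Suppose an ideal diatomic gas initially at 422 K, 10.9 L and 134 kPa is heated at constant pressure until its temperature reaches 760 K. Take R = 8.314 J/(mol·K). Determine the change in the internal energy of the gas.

2920 J

n = P₁V₁/(RT₁) = 134×10.9/(8.314×422) = 0.416 mol.
Isobaric: P stays 134 kPa; V/T = const ⇒ T₂ = 760 K, V₂ = 19.6 L.
For an ideal gas ΔU = nCvΔT with Cv = (5/2)R = 20.8 J/(mol·K).
ΔU = 0.416×20.8×(760−422) = 2920 J.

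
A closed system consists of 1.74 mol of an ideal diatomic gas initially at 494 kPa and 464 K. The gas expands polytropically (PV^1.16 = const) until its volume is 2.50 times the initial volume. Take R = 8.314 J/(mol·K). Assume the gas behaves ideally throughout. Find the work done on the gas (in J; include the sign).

-5720 J

V₁ = nRT₁/P₁ = 1.74×8.314×464/494 = 13.6 L.
Polytropic n=1.16: T₂ = T₁(V₁/V₂)^(n−1) = 464×(0.400)^0.16 = 401 K; P₂ = P₁(V₁/V₂)^n = 171 kPa.
W = (P₁V₁−P₂V₂)/(n−1) = (494×13.6−171×34.0)/0.16 = 5720 J.
Work done on the gas = −W_by = -5720 J.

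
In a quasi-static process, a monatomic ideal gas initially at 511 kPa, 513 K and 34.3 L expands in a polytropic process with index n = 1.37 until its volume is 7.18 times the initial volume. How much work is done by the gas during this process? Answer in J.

24500 J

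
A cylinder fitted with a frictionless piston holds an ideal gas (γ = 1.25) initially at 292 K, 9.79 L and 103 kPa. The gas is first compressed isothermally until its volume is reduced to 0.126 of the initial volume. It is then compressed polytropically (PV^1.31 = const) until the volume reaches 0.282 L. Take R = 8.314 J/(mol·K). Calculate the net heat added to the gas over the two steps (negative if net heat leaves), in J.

-1640 J

n = P₁V₁/(RT₁) = 103×9.79/(8.314×292) = 0.415 mol.
Step 1 — Isothermal: T stays 292 K; PV = const ⇒ V₂ = 1.23 L, P₂ = 817 kPa.
ΔU = 0 (ideal gas, T constant).
W = nRT ln(V₂/V₁) = 0.415×8.314×292×ln(0.126) = -2090 J.
Q = ΔU + W = -2090 J.
State after step 1: P = 817 kPa, V = 1.23 L, T = 292 K.
Step 2 — Polytropic n=1.31: T₂ = T₁(V₁/V₂)^(n−1) = 292×(4.37)^0.31 = 461 K; P₂ = P₁(V₁/V₂)^n = 5650 kPa.
W = (P₁V₁−P₂V₂)/(n−1) = (817×1.23−5650×0.282)/0.31 = -1890 J.
ΔU = nCvΔT = 0.415×33.3×(461−292) = 2340 J.
Q = ΔU + W = 453 J.
Net over both steps: W = -3980 J, Q = -1640 J, ΔU = 2340 J.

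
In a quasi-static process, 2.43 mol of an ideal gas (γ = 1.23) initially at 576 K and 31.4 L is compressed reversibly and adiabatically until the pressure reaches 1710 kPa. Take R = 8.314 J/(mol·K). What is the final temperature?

P₁ = nRT₁/V₁ = 2.43×8.314×576/31.4 = 371 kPa.
Adiabatic: T₂/T₁ = (P₂/P₁)^((γ−1)/γ) ⇒ T₂ = 576×(4.61)^0.187 = 767 K; V₂ = 9.06 L.

767 K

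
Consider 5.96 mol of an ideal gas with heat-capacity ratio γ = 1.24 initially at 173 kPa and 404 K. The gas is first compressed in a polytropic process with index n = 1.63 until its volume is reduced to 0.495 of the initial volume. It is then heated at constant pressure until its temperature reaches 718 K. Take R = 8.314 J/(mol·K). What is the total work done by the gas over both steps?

V₁ = nRT₁/P₁ = 5.96×8.314×404/173 = 116 L.
Step 1 — Polytropic n=1.63: T₂ = T₁(V₁/V₂)^(n−1) = 404×(2.02)^0.63 = 629 K; P₂ = P₁(V₁/V₂)^n = 544 kPa.
W = (P₁V₁−P₂V₂)/(n−1) = (173×116−544×57.3)/0.63 = -17700 J.
ΔU = nCvΔT = 5.96×34.6×(629−404) = 46500 J.
Q = ΔU + W = 28800 J.
State after step 1: P = 544 kPa, V = 57.3 L, T = 629 K.
Step 2 — Isobaric: P stays 544 kPa; V/T = const ⇒ T₂ = 718 K, V₂ = 65.4 L.
W = PΔV = 544×(65.4−57.3) kPa·L = 4400 J.
ΔU = nCvΔT = 5.96×34.6×(718−629) = 18300 J.
Q = ΔU + W = nCpΔT = 22700 J.
Net over both steps: W = -13300 J, Q = 51500 J, ΔU = 64800 J.

-13300 J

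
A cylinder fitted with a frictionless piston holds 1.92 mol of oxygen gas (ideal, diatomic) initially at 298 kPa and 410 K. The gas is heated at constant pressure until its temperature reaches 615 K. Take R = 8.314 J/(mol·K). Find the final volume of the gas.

32.9 L

V₁ = nRT₁/P₁ = 1.92×8.314×410/298 = 22.0 L.
Isobaric: P stays 298 kPa; V/T = const ⇒ T₂ = 615 K, V₂ = 32.9 L.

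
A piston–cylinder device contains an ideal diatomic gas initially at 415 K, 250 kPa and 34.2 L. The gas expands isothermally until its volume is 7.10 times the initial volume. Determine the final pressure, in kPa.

35.2 kPa

Isothermal: T stays 415 K; PV = const ⇒ V₂ = 243 L, P₂ = 35.2 kPa.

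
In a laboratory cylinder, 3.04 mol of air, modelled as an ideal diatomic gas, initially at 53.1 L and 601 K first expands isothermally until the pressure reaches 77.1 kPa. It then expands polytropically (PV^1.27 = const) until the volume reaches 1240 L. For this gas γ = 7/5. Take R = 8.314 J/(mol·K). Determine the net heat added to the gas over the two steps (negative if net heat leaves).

27100 J

P₁ = nRT₁/V₁ = 3.04×8.314×601/53.1 = 286 kPa.
Step 1 — Isothermal: T stays 601 K; PV = const ⇒ V₂ = 197 L, P₂ = 77.1 kPa.
ΔU = 0 (ideal gas, T constant).
W = nRT ln(V₂/V₁) = 3.04×8.314×601×ln(3.71) = 19900 J.
Q = ΔU + W = 19900 J.
State after step 1: P = 77.1 kPa, V = 197 L, T = 601 K.
Step 2 — Polytropic n=1.27: T₂ = T₁(V₁/V₂)^(n−1) = 601×(0.159)^0.27 = 366 K; P₂ = P₁(V₁/V₂)^n = 7.45 kPa.
W = (P₁V₁−P₂V₂)/(n−1) = (77.1×197−7.45×1240)/0.27 = 22000 J.
ΔU = nCvΔT = 3.04×20.8×(366−601) = -14900 J.
Q = ΔU + W = 7160 J.
Net over both steps: W = 41900 J, Q = 27100 J, ΔU = -14900 J.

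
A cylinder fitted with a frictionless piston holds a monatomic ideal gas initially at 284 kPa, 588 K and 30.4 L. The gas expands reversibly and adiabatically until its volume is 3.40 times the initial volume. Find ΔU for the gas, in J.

n = P₁V₁/(RT₁) = 284×30.4/(8.314×588) = 1.77 mol.
Adiabatic: TV^(γ−1) = const ⇒ T₂ = 588×(0.294)^0.667 = 260 K; PV^γ = const ⇒ P₂ = 36.9 kPa.
For an ideal gas ΔU = nCvΔT with Cv = (3/2)R = 12.5 J/(mol·K).
ΔU = 1.77×12.5×(260−588) = -7220 J.

-7220 J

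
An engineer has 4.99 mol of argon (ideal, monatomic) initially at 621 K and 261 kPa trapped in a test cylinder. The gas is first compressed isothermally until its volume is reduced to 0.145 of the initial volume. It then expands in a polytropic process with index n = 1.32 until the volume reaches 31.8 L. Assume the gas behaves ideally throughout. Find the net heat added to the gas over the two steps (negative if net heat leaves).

-40300 J

V₁ = nRT₁/P₁ = 4.99×8.314×621/261 = 98.7 L.
Step 1 — Isothermal: T stays 621 K; PV = const ⇒ V₂ = 14.3 L, P₂ = 1800 kPa.
ΔU = 0 (ideal gas, T constant).
W = nRT ln(V₂/V₁) = 4.99×8.314×621×ln(0.145) = -49700 J.
Q = ΔU + W = -49700 J.
State after step 1: P = 1800 kPa, V = 14.3 L, T = 621 K.
Step 2 — Polytropic n=1.32: T₂ = T₁(V₁/V₂)^(n−1) = 621×(0.450)^0.32 = 481 K; P₂ = P₁(V₁/V₂)^n = 628 kPa.
W = (P₁V₁−P₂V₂)/(n−1) = (1800×14.3−628×31.8)/0.32 = 18200 J.
ΔU = nCvΔT = 4.99×12.5×(481−621) = -8710 J.
Q = ΔU + W = 9440 J.
Net over both steps: W = -31600 J, Q = -40300 J, ΔU = -8710 J.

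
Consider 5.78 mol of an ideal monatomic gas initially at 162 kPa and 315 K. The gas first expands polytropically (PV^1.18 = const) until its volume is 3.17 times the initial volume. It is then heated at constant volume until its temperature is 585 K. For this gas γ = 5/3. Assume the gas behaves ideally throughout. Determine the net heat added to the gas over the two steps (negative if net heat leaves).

35200 J

V₁ = nRT₁/P₁ = 5.78×8.314×315/162 = 93.4 L.
Step 1 — Polytropic n=1.18: T₂ = T₁(V₁/V₂)^(n−1) = 315×(0.315)^0.18 = 256 K; P₂ = P₁(V₁/V₂)^n = 41.5 kPa.
W = (P₁V₁−P₂V₂)/(n−1) = (162×93.4−41.5×296)/0.18 = 15800 J.
ΔU = nCvΔT = 5.78×12.5×(256−315) = -4260 J.
Q = ΔU + W = 11500 J.
State after step 1: P = 41.5 kPa, V = 296 L, T = 256 K.
Step 2 — Isochoric: V stays 296 L; P/T = const ⇒ T₂ = 585 K, P₂ = 94.9 kPa.
W = 0 (no volume change).
ΔU = nCvΔT = 5.78×12.5×(585−256) = 23700 J.
Q = ΔU = 23700 J.
Net over both steps: W = 15800 J, Q = 35200 J, ΔU = 19500 J.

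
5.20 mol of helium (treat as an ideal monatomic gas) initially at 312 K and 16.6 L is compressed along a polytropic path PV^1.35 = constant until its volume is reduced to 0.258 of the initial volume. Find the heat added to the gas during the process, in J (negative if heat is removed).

-11100 J

P₁ = nRT₁/V₁ = 5.20×8.314×312/16.6 = 813 kPa.
Polytropic n=1.35: T₂ = T₁(V₁/V₂)^(n−1) = 312×(3.88)^0.35 = 501 K; P₂ = P₁(V₁/V₂)^n = 5060 kPa.
W = (P₁V₁−P₂V₂)/(n−1) = (813×16.6−5060×4.28)/0.35 = -23400 J.
ΔU = nCvΔT = 5.20×12.5×(501−312) = 12300 J.
Q = ΔU + W = -11100 J.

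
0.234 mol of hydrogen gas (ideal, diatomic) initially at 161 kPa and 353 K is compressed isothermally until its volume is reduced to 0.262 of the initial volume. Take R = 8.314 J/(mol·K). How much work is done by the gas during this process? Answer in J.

-920 J

V₁ = nRT₁/P₁ = 0.234×8.314×353/161 = 4.27 L.
Isothermal: T stays 353 K; PV = const ⇒ V₂ = 1.12 L, P₂ = 615 kPa.
W = nRT ln(V₂/V₁) = 0.234×8.314×353×ln(0.262) = -920 J.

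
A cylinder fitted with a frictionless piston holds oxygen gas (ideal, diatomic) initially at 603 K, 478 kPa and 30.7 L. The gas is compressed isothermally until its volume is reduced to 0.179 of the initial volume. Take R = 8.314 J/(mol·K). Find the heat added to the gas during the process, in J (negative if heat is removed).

n = P₁V₁/(RT₁) = 478×30.7/(8.314×603) = 2.93 mol.
Isothermal: T stays 603 K; PV = const ⇒ V₂ = 5.50 L, P₂ = 2670 kPa.
ΔU = 0 (ideal gas, T constant).
W = nRT ln(V₂/V₁) = 2.93×8.314×603×ln(0.179) = -25200 J.
Q = ΔU + W = -25200 J.

-25200 J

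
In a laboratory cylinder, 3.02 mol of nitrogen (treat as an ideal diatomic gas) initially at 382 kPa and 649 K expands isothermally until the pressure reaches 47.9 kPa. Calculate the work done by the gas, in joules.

33800 J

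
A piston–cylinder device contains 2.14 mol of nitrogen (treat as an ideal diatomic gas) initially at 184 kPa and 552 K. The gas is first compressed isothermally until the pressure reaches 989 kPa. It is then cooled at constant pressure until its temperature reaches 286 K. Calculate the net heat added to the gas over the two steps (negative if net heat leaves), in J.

V₁ = nRT₁/P₁ = 2.14×8.314×552/184 = 53.4 L.
Step 1 — Isothermal: T stays 552 K; PV = const ⇒ V₂ = 9.93 L, P₂ = 989 kPa.
ΔU = 0 (ideal gas, T constant).
W = nRT ln(V₂/V₁) = 2.14×8.314×552×ln(0.186) = -16500 J.
Q = ΔU + W = -16500 J.
State after step 1: P = 989 kPa, V = 9.93 L, T = 552 K.
Step 2 — Isobaric: P stays 989 kPa; V/T = const ⇒ T₂ = 286 K, V₂ = 5.15 L.
W = PΔV = 989×(5.15−9.93) kPa·L = -4730 J.
ΔU = nCvΔT = 2.14×20.8×(286−552) = -11800 J.
Q = ΔU + W = nCpΔT = -16600 J.
Net over both steps: W = -21200 J, Q = -33100 J, ΔU = -11800 J.

-33100 J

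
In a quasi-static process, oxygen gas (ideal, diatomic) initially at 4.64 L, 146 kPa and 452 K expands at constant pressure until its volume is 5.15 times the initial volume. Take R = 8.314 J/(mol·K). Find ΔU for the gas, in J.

n = P₁V₁/(RT₁) = 146×4.64/(8.314×452) = 0.180 mol.
Isobaric: P stays 146 kPa; V/T = const ⇒ T₂ = 2330 K, V₂ = 23.9 L.
For an ideal gas ΔU = nCvΔT with Cv = (5/2)R = 20.8 J/(mol·K).
ΔU = 0.180×20.8×(2330−452) = 7030 J.

7030 J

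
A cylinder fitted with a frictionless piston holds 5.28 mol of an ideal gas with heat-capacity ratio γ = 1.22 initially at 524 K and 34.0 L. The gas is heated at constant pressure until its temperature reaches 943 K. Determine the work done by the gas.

18400 J

P₁ = nRT₁/V₁ = 5.28×8.314×524/34.0 = 677 kPa.
Isobaric: P stays 677 kPa; V/T = const ⇒ T₂ = 943 K, V₂ = 61.2 L.
W = PΔV = 677×(61.2−34.0) kPa·L = 18400 J.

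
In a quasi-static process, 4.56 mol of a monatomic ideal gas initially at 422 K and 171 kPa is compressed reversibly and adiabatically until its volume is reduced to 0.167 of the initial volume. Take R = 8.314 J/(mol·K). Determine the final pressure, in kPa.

3380 kPa

V₁ = nRT₁/P₁ = 4.56×8.314×422/171 = 93.6 L.
Adiabatic: TV^(γ−1) = const ⇒ T₂ = 422×(5.99)^0.667 = 1390 K; PV^γ = const ⇒ P₂ = 3380 kPa.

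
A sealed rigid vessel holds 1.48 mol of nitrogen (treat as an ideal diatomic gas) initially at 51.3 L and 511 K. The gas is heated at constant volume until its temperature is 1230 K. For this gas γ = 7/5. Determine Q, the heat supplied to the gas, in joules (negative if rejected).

22100 J

P₁ = nRT₁/V₁ = 1.48×8.314×511/51.3 = 123 kPa.
Isochoric: V stays 51.3 L; P/T = const ⇒ T₂ = 1230 K, P₂ = 295 kPa.
W = 0 (no volume change).
ΔU = nCvΔT = 1.48×20.8×(1230−511) = 22100 J.
Q = ΔU = 22100 J.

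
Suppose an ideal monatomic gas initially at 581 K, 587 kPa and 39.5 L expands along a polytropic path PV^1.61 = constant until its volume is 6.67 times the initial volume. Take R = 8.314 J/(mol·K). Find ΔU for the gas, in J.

-23900 J

n = P₁V₁/(RT₁) = 587×39.5/(8.314×581) = 4.80 mol.
Polytropic n=1.61: T₂ = T₁(V₁/V₂)^(n−1) = 581×(0.150)^0.61 = 183 K; P₂ = P₁(V₁/V₂)^n = 27.7 kPa.
For an ideal gas ΔU = nCvΔT with Cv = (3/2)R = 12.5 J/(mol·K).
ΔU = 4.80×12.5×(183−581) = -23900 J.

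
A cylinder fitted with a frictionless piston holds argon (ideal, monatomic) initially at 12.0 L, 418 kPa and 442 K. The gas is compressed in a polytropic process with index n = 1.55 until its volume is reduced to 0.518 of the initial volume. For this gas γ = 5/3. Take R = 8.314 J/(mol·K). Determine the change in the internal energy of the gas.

n = P₁V₁/(RT₁) = 418×12.0/(8.314×442) = 1.36 mol.
Polytropic n=1.55: T₂ = T₁(V₁/V₂)^(n−1) = 442×(1.93)^0.55 = 635 K; P₂ = P₁(V₁/V₂)^n = 1160 kPa.
For an ideal gas ΔU = nCvΔT with Cv = (3/2)R = 12.5 J/(mol·K).
ΔU = 1.36×12.5×(635−442) = 3280 J.

3280 J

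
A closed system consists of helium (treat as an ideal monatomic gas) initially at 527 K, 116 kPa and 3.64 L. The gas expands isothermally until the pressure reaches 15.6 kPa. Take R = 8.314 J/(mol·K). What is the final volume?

Isothermal: T stays 527 K; PV = const ⇒ V₂ = 27.1 L, P₂ = 15.6 kPa.

27.1 L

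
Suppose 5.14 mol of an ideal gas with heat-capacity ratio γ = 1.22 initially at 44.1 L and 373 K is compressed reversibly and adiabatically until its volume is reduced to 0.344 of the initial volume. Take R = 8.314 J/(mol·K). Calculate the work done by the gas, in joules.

-19200 J

P₁ = nRT₁/V₁ = 5.14×8.314×373/44.1 = 361 kPa.
Adiabatic: TV^(γ−1) = const ⇒ T₂ = 373×(2.91)^0.220 = 472 K; PV^γ = const ⇒ P₂ = 1330 kPa.
ΔU = nCvΔT = 5.14×37.8×(472−373) = 19200 J.
Q = 0 for an adiabatic process, so W = −ΔU = -19200 J.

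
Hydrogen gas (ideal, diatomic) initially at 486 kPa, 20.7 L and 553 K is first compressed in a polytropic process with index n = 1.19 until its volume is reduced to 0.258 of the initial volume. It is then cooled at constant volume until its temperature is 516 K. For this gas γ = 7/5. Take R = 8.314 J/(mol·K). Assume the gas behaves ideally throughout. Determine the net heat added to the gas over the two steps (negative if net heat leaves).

-17200 J

n = P₁V₁/(RT₁) = 486×20.7/(8.314×553) = 2.19 mol.
Step 1 — Polytropic n=1.19: T₂ = T₁(V₁/V₂)^(n−1) = 553×(3.88)^0.19 = 715 K; P₂ = P₁(V₁/V₂)^n = 2440 kPa.
W = (P₁V₁−P₂V₂)/(n−1) = (486×20.7−2440×5.34)/0.19 = -15500 J.
ΔU = nCvΔT = 2.19×20.8×(715−553) = 7380 J.
Q = ΔU + W = -8160 J.
State after step 1: P = 2440 kPa, V = 5.34 L, T = 715 K.
Step 2 — Isochoric: V stays 5.34 L; P/T = const ⇒ T₂ = 516 K, P₂ = 1760 kPa.
W = 0 (no volume change).
ΔU = nCvΔT = 2.19×20.8×(516−715) = -9070 J.
Q = ΔU = -9070 J.
Net over both steps: W = -15500 J, Q = -17200 J, ΔU = -1680 J.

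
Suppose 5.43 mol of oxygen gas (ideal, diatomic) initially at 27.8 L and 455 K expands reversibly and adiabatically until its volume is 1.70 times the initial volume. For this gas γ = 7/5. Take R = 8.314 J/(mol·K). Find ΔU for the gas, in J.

-9820 J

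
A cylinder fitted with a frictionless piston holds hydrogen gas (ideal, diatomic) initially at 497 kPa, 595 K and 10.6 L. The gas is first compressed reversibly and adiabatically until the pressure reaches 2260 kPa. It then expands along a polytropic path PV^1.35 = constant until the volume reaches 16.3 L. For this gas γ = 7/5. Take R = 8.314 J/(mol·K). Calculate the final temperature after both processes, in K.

n = P₁V₁/(RT₁) = 497×10.6/(8.314×595) = 1.06 mol.
Step 1 — Adiabatic: T₂/T₁ = (P₂/P₁)^((γ−1)/γ) ⇒ T₂ = 595×(4.55)^0.286 = 917 K; V₂ = 3.59 L.
ΔU = nCvΔT = 1.06×20.8×(917−595) = 7130 J.
Q = 0 for an adiabatic process, so W = −ΔU = -7130 J.
State after step 1: P = 2260 kPa, V = 3.59 L, T = 917 K.
Step 2 — Polytropic n=1.35: T₂ = T₁(V₁/V₂)^(n−1) = 917×(0.220)^0.35 = 540 K; P₂ = P₁(V₁/V₂)^n = 293 kPa.
W = (P₁V₁−P₂V₂)/(n−1) = (2260×3.59−293×16.3)/0.35 = 9530 J.
ΔU = nCvΔT = 1.06×20.8×(540−917) = -8340 J.
Q = ΔU + W = 1190 J.
Net over both steps: W = 2400 J, Q = 1190 J, ΔU = -1210 J.

540 K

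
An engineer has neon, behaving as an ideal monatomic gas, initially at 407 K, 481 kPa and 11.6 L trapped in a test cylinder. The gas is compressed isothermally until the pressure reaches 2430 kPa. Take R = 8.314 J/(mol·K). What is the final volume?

2.30 L

Isothermal: T stays 407 K; PV = const ⇒ V₂ = 2.30 L, P₂ = 2430 kPa.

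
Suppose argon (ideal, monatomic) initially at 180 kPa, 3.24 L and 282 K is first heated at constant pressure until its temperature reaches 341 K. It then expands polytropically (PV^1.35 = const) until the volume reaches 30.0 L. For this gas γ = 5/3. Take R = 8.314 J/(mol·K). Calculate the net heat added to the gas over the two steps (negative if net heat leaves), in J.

n = P₁V₁/(RT₁) = 180×3.24/(8.314×282) = 0.249 mol.
Step 1 — Isobaric: P stays 180 kPa; V/T = const ⇒ T₂ = 341 K, V₂ = 3.92 L.
W = PΔV = 180×(3.92−3.24) kPa·L = 122 J.
ΔU = nCvΔT = 0.249×12.5×(341−282) = 183 J.
Q = ΔU + W = nCpΔT = 305 J.
State after step 1: P = 180 kPa, V = 3.92 L, T = 341 K.
Step 2 — Polytropic n=1.35: T₂ = T₁(V₁/V₂)^(n−1) = 341×(0.131)^0.35 = 167 K; P₂ = P₁(V₁/V₂)^n = 11.5 kPa.
W = (P₁V₁−P₂V₂)/(n−1) = (180×3.92−11.5×30.0)/0.35 = 1030 J.
ΔU = nCvΔT = 0.249×12.5×(167−341) = -539 J.
Q = ΔU + W = 488 J.
Net over both steps: W = 1150 J, Q = 793 J, ΔU = -356 J.

793 J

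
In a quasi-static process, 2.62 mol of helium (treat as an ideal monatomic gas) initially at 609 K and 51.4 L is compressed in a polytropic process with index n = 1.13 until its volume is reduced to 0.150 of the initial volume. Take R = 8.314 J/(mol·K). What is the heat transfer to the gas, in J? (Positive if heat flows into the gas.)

-23000 J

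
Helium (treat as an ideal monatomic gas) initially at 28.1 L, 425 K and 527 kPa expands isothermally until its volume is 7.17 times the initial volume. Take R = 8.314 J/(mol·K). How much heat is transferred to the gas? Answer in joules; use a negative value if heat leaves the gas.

29200 J

n = P₁V₁/(RT₁) = 527×28.1/(8.314×425) = 4.19 mol.
Isothermal: T stays 425 K; PV = const ⇒ V₂ = 201 L, P₂ = 73.5 kPa.
ΔU = 0 (ideal gas, T constant).
W = nRT ln(V₂/V₁) = 4.19×8.314×425×ln(7.17) = 29200 J.
Q = ΔU + W = 29200 J.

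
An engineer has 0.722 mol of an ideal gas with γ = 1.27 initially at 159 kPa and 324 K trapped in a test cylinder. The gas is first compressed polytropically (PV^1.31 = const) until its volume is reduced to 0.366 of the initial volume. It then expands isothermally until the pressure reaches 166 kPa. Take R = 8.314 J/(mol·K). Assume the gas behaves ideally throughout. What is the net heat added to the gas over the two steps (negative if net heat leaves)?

V₁ = nRT₁/P₁ = 0.722×8.314×324/159 = 12.2 L.
Step 1 — Polytropic n=1.31: T₂ = T₁(V₁/V₂)^(n−1) = 324×(2.73)^0.31 = 442 K; P₂ = P₁(V₁/V₂)^n = 593 kPa.
W = (P₁V₁−P₂V₂)/(n−1) = (159×12.2−593×4.48)/0.31 = -2290 J.
ΔU = nCvΔT = 0.722×30.8×(442−324) = 2630 J.
Q = ΔU + W = 340 J.
State after step 1: P = 593 kPa, V = 4.48 L, T = 442 K.
Step 2 — Isothermal: T stays 442 K; PV = const ⇒ V₂ = 16.0 L, P₂ = 166 kPa.
ΔU = 0 (ideal gas, T constant).
W = nRT ln(V₂/V₁) = 0.722×8.314×442×ln(3.57) = 3380 J.
Q = ΔU + W = 3380 J.
Net over both steps: W = 1090 J, Q = 3720 J, ΔU = 2630 J.

3720 J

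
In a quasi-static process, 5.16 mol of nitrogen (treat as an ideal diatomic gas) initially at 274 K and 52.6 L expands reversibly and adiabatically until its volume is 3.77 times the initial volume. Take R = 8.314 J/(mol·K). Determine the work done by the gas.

P₁ = nRT₁/V₁ = 5.16×8.314×274/52.6 = 223 kPa.
Adiabatic: TV^(γ−1) = const ⇒ T₂ = 274×(0.265)^0.400 = 161 K; PV^γ = const ⇒ P₂ = 34.9 kPa.
ΔU = nCvΔT = 5.16×20.8×(161−274) = -12100 J.
Q = 0 for an adiabatic process, so W = −ΔU = 12100 J.

12100 J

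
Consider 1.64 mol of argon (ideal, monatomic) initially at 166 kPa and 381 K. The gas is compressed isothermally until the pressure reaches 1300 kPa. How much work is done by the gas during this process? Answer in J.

-10700 J

V₁ = nRT₁/P₁ = 1.64×8.314×381/166 = 31.3 L.
Isothermal: T stays 381 K; PV = const ⇒ V₂ = 4.00 L, P₂ = 1300 kPa.
W = nRT ln(V₂/V₁) = 1.64×8.314×381×ln(0.128) = -10700 J.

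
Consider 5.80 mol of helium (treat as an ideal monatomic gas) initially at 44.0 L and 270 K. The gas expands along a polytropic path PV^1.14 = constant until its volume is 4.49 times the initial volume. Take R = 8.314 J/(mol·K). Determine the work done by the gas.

P₁ = nRT₁/V₁ = 5.80×8.314×270/44.0 = 296 kPa.
Polytropic n=1.14: T₂ = T₁(V₁/V₂)^(n−1) = 270×(0.223)^0.14 = 219 K; P₂ = P₁(V₁/V₂)^n = 53.4 kPa.
W = (P₁V₁−P₂V₂)/(n−1) = (296×44.0−53.4×198)/0.14 = 17600 J.

17600 J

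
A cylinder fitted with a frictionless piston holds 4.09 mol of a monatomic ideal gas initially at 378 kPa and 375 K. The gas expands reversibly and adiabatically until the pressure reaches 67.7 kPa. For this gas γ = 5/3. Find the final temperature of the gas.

188 K

V₁ = nRT₁/P₁ = 4.09×8.314×375/378 = 33.7 L.
Adiabatic: T₂/T₁ = (P₂/P₁)^((γ−1)/γ) ⇒ T₂ = 375×(0.179)^0.400 = 188 K; V₂ = 94.7 L.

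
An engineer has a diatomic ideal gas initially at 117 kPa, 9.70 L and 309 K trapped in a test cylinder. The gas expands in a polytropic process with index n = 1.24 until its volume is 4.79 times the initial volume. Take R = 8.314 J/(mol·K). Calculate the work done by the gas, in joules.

n = P₁V₁/(RT₁) = 117×9.70/(8.314×309) = 0.442 mol.
Polytropic n=1.24: T₂ = T₁(V₁/V₂)^(n−1) = 309×(0.209)^0.24 = 212 K; P₂ = P₁(V₁/V₂)^n = 16.8 kPa.
W = (P₁V₁−P₂V₂)/(n−1) = (117×9.70−16.8×46.5)/0.24 = 1480 J.

1480 J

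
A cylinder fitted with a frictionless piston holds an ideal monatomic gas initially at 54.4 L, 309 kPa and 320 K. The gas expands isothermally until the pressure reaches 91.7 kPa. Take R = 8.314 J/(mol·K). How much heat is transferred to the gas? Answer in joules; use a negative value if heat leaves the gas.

n = P₁V₁/(RT₁) = 309×54.4/(8.314×320) = 6.32 mol.
Isothermal: T stays 320 K; PV = const ⇒ V₂ = 183 L, P₂ = 91.7 kPa.
ΔU = 0 (ideal gas, T constant).
W = nRT ln(V₂/V₁) = 6.32×8.314×320×ln(3.37) = 20400 J.
Q = ΔU + W = 20400 J.

20400 J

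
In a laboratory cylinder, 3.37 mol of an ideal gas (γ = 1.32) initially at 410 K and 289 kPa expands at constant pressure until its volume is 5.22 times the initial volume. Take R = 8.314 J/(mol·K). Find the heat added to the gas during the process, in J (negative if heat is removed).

200000 J

V₁ = nRT₁/P₁ = 3.37×8.314×410/289 = 39.7 L.
Isobaric: P stays 289 kPa; V/T = const ⇒ T₂ = 2140 K, V₂ = 207 L.
W = PΔV = 289×(207−39.7) kPa·L = 48500 J.
ΔU = nCvΔT = 3.37×26.0×(2140−410) = 151000 J.
Q = ΔU + W = nCpΔT = 200000 J.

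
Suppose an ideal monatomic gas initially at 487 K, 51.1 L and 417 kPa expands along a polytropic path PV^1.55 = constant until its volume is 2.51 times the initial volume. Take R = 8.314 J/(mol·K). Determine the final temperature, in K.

Polytropic n=1.55: T₂ = T₁(V₁/V₂)^(n−1) = 487×(0.398)^0.55 = 294 K; P₂ = P₁(V₁/V₂)^n = 100 kPa.

294 K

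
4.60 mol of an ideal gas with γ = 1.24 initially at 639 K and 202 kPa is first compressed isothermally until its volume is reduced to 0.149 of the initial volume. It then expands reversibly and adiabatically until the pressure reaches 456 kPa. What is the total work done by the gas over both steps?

-27200 J

V₁ = nRT₁/P₁ = 4.60×8.314×639/202 = 121 L.
Step 1 — Isothermal: T stays 639 K; PV = const ⇒ V₂ = 18.0 L, P₂ = 1360 kPa.
ΔU = 0 (ideal gas, T constant).
W = nRT ln(V₂/V₁) = 4.60×8.314×639×ln(0.149) = -46500 J.
Q = ΔU + W = -46500 J.
State after step 1: P = 1360 kPa, V = 18.0 L, T = 639 K.
Step 2 — Adiabatic: T₂/T₁ = (P₂/P₁)^((γ−1)/γ) ⇒ T₂ = 639×(0.336)^0.194 = 518 K; V₂ = 43.4 L.
ΔU = nCvΔT = 4.60×34.6×(518−639) = -19400 J.
Q = 0 for an adiabatic process, so W = −ΔU = 19400 J.
Net over both steps: W = -27200 J, Q = -46500 J, ΔU = -19400 J.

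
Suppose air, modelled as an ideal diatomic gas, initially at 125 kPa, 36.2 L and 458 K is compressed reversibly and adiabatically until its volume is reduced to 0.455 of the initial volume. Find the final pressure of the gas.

Adiabatic: TV^(γ−1) = const ⇒ T₂ = 458×(2.20)^0.400 = 628 K; PV^γ = const ⇒ P₂ = 376 kPa.

376 kPa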